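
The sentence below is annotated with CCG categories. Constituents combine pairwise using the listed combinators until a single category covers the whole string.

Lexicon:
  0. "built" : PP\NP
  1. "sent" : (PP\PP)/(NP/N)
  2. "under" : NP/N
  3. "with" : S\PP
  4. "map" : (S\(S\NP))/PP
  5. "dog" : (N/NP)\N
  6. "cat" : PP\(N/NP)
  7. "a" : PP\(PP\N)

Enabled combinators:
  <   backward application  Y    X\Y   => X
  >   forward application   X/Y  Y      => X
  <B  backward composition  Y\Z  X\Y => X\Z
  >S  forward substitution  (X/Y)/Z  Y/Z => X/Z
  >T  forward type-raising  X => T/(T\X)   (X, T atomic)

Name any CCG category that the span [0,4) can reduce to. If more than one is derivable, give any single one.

[0,8] S   <
  [0,4] S\NP   <B
    [0,3] PP\NP   <B
      [0,1] "built" : PP\NP
      [1,3] PP\PP   >
        [1,2] "sent" : (PP\PP)/(NP/N)
        [2,3] "under" : NP/N
    [3,4] "with" : S\PP
  [4,8] S\(S\NP)   >
    [4,5] "map" : (S\(S\NP))/PP
    [5,8] PP   <
      [5,7] PP\N   <B
        [5,6] "dog" : (N/NP)\N
        [6,7] "cat" : PP\(N/NP)
      [7,8] "a" : PP\(PP\N)

S\NP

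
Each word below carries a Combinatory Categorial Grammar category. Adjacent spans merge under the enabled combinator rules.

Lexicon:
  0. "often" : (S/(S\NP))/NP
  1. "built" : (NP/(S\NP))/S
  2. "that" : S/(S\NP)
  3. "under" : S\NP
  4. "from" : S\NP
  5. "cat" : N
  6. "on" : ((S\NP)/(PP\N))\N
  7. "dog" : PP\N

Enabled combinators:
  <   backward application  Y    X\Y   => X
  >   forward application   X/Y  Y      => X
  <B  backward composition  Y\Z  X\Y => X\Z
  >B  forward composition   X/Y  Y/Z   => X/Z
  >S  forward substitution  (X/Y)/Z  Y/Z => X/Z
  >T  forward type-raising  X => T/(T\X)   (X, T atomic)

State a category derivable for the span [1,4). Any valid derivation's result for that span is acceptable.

NP/(S\NP)

[0,8] S   >
  [0,5] S/(S\NP)   >
    [0,1] "often" : (S/(S\NP))/NP
    [1,5] NP   >
      [1,4] NP/(S\NP)   >
        [1,2] "built" : (NP/(S\NP))/S
        [2,4] S   >
          [2,3] "that" : S/(S\NP)
          [3,4] "under" : S\NP
      [4,5] "from" : S\NP
  [5,8] S\NP   >
    [5,7] (S\NP)/(PP\N)   <
      [5,6] "cat" : N
      [6,7] "on" : ((S\NP)/(PP\N))\N
    [7,8] "dog" : PP\N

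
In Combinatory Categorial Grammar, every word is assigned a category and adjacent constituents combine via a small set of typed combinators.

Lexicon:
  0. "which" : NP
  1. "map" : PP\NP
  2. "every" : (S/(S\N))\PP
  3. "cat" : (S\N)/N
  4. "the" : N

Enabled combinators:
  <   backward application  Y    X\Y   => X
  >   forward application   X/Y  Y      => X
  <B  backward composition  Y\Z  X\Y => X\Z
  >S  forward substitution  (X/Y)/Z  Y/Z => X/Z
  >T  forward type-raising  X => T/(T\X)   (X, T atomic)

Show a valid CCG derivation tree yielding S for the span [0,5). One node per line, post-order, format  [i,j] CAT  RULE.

[0,5] S   >
  [0,3] S/(S\N)   <
    [0,2] PP   <
      [0,1] "which" : NP
      [1,2] "map" : PP\NP
    [2,3] "every" : (S/(S\N))\PP
  [3,5] S\N   >
    [3,4] "cat" : (S\N)/N
    [4,5] "the" : N

[0,1] NP  lex  "which"
[1,2] PP\NP  lex  "map"
[0,2] PP  <  k=1
[2,3] (S/(S\N))\PP  lex  "every"
[0,3] S/(S\N)  <  k=2
[3,4] (S\N)/N  lex  "cat"
[4,5] N  lex  "the"
[3,5] S\N  >  k=4
[0,5] S  >  k=3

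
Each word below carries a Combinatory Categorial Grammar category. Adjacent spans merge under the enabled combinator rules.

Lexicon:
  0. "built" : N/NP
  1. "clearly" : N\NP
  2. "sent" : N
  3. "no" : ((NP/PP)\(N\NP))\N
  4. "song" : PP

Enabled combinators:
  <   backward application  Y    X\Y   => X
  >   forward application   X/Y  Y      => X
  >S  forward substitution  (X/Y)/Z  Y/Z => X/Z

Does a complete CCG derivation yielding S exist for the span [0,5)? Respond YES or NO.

NO

N/NP N\NP N ((NP/PP)\(N\NP))\N PP
CKY chart[0,5] = {N}; S ∉ chart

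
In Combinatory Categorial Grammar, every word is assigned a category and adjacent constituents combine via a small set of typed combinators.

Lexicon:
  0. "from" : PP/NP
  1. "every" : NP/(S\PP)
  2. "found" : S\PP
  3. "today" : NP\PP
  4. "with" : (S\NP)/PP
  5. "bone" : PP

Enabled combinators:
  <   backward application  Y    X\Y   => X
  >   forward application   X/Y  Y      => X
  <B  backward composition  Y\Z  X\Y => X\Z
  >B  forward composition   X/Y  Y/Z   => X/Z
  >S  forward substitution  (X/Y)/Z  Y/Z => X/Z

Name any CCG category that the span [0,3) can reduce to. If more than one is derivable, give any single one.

[0,6] S   <
  [0,3] PP   >
    [0,1] "from" : PP/NP
    [1,3] NP   >
      [1,2] "every" : NP/(S\PP)
      [2,3] "found" : S\PP
  [3,6] S\PP   <B
    [3,4] "today" : NP\PP
    [4,6] S\NP   >
      [4,5] "with" : (S\NP)/PP
      [5,6] "bone" : PP

PP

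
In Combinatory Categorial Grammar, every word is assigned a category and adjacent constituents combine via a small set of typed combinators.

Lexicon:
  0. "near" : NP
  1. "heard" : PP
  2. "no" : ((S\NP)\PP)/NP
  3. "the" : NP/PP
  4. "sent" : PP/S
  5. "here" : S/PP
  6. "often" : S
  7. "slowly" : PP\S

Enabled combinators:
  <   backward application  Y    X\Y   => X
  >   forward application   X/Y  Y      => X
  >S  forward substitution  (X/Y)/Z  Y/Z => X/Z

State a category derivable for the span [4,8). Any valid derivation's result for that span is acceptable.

PP

[0,8] S   <
  [0,1] "near" : NP
  [1,8] S\NP   <
    [1,2] "heard" : PP
    [2,8] (S\NP)\PP   >
      [2,3] "no" : ((S\NP)\PP)/NP
      [3,8] NP   >
        [3,4] "the" : NP/PP
        [4,8] PP   >
          [4,5] "sent" : PP/S
          [5,8] S   >
            [5,6] "here" : S/PP
            [6,8] PP   <
              [6,7] "often" : S
              [7,8] "slowly" : PP\S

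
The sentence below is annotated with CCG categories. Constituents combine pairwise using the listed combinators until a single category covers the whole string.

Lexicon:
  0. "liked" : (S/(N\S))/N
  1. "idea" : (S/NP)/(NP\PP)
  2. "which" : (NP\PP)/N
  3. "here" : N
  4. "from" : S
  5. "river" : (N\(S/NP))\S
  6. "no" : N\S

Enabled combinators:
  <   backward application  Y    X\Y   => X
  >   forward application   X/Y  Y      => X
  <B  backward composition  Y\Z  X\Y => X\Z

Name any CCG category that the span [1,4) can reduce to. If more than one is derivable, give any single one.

S/NP

[0,7] S   >
  [0,6] S/(N\S)   >
    [0,1] "liked" : (S/(N\S))/N
    [1,6] N   <
      [1,4] S/NP   >
        [1,2] "idea" : (S/NP)/(NP\PP)
        [2,4] NP\PP   >
          [2,3] "which" : (NP\PP)/N
          [3,4] "here" : N
      [4,6] N\(S/NP)   <
        [4,5] "from" : S
        [5,6] "river" : (N\(S/NP))\S
  [6,7] "no" : N\S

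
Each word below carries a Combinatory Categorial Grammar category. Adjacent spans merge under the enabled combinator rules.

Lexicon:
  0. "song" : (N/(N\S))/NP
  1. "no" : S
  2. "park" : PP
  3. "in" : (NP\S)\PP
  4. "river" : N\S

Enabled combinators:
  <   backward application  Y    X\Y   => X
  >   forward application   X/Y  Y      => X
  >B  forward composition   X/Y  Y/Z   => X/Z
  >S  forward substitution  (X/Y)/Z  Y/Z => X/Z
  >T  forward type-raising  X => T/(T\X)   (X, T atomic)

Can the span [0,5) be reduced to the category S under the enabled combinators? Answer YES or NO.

(N/(N\S))/NP S PP (NP\S)\PP N\S
CKY chart[0,5] = {N, N/(N\N), NP/(NP\N), PP/(PP\N), S/(S\N)}; S ∉ chart

NO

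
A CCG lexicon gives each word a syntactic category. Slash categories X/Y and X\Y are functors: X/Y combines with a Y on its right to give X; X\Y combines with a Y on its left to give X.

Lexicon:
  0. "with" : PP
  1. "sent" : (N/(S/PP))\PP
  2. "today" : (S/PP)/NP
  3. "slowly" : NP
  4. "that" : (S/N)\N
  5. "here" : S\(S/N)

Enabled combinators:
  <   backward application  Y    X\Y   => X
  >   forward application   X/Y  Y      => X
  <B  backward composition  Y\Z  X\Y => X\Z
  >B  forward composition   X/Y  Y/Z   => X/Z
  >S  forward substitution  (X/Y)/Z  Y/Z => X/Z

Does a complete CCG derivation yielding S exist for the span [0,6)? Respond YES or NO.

YES

[0,6] S   <
  [0,4] N   >
    [0,2] N/(S/PP)   <
      [0,1] "with" : PP
      [1,2] "sent" : (N/(S/PP))\PP
    [2,4] S/PP   >
      [2,3] "today" : (S/PP)/NP
      [3,4] "slowly" : NP
  [4,6] S\N   <B
    [4,5] "that" : (S/N)\N
    [5,6] "here" : S\(S/N)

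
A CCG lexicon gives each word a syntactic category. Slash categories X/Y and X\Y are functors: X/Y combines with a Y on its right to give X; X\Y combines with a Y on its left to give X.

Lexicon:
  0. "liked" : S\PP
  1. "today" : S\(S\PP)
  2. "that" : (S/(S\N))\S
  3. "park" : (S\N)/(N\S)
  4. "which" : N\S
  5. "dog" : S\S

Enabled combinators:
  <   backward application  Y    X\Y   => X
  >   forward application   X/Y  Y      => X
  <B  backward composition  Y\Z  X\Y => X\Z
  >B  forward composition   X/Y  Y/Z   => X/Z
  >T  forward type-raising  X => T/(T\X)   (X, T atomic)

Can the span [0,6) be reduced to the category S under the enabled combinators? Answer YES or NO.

YES

[0,6] S   >
  [0,3] S/(S\N)   <
    [0,2] S   <
      [0,1] "liked" : S\PP
      [1,2] "today" : S\(S\PP)
    [2,3] "that" : (S/(S\N))\S
  [3,6] S\N   <B
    [3,5] S\N   >
      [3,4] "park" : (S\N)/(N\S)
      [4,5] "which" : N\S
    [5,6] "dog" : S\S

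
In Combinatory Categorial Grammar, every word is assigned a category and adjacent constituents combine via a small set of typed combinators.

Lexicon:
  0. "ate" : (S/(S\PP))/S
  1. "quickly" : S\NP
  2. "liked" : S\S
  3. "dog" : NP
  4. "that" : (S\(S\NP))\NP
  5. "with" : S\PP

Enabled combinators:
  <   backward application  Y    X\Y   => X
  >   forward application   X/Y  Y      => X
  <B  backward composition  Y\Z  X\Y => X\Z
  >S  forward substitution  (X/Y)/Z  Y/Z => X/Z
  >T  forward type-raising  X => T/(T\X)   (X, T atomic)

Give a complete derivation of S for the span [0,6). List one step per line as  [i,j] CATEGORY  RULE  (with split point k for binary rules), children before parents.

[0,6] S   >
  [0,5] S/(S\PP)   >
    [0,1] "ate" : (S/(S\PP))/S
    [1,5] S   <
      [1,3] S\NP   <B
        [1,2] "quickly" : S\NP
        [2,3] "liked" : S\S
      [3,5] S\(S\NP)   <
        [3,4] "dog" : NP
        [4,5] "that" : (S\(S\NP))\NP
  [5,6] "with" : S\PP

[0,1] (S/(S\PP))/S  lex  "ate"
[1,2] S\NP  lex  "quickly"
[2,3] S\S  lex  "liked"
[1,3] S\NP  <B  k=2
[3,4] NP  lex  "dog"
[4,5] (S\(S\NP))\NP  lex  "that"
[3,5] S\(S\NP)  <  k=4
[1,5] S  <  k=3
[0,5] S/(S\PP)  >  k=1
[5,6] S\PP  lex  "with"
[0,6] S  >  k=5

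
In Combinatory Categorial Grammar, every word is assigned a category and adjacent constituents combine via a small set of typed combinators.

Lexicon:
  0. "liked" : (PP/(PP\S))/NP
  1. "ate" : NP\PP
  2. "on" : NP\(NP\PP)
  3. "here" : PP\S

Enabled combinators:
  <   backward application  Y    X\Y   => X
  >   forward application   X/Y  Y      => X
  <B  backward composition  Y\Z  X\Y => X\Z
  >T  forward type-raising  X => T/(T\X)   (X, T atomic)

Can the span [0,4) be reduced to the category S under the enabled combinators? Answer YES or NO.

(PP/(PP\S))/NP NP\PP NP\(NP\PP) PP\S
CKY chart[0,4] = {N/(N\PP), NP/(NP\PP), PP, PP/(PP\PP), S/(S\PP)}; S ∉ chart

NO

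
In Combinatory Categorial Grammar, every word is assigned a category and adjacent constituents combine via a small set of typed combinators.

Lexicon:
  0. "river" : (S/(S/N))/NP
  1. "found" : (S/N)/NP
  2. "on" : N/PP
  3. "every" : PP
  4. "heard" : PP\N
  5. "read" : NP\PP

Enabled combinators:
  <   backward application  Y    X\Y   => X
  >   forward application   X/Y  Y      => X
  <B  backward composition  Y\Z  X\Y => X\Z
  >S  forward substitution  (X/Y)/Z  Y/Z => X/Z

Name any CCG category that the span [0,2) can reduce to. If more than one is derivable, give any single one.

S/NP

[0,6] S   >
  [0,2] S/NP   >S
    [0,1] "river" : (S/(S/N))/NP
    [1,2] "found" : (S/N)/NP
  [2,6] NP   <
    [2,4] N   >
      [2,3] "on" : N/PP
      [3,4] "every" : PP
    [4,6] NP\N   <B
      [4,5] "heard" : PP\N
      [5,6] "read" : NP\PP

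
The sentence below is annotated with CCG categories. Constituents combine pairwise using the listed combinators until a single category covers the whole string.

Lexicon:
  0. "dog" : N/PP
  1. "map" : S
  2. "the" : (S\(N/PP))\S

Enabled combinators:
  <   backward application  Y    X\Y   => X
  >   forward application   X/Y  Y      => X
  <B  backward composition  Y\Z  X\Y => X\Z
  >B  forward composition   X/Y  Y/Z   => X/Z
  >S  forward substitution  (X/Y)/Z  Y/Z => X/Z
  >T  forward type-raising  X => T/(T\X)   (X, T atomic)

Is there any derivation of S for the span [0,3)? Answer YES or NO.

[0,3] S   <
  [0,1] "dog" : N/PP
  [1,3] S\(N/PP)   <
    [1,2] "map" : S
    [2,3] "the" : (S\(N/PP))\S

YES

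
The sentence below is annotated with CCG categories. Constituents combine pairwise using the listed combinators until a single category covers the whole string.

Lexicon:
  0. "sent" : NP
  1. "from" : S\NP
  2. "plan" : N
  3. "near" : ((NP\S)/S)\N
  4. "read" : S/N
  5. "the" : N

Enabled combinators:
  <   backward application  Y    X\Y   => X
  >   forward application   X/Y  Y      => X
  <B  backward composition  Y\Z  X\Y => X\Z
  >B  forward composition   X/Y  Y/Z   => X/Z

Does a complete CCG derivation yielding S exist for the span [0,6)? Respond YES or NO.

NO

NP S\NP N ((NP\S)/S)\N S/N N
CKY chart[0,6] = {NP}; S ∉ chart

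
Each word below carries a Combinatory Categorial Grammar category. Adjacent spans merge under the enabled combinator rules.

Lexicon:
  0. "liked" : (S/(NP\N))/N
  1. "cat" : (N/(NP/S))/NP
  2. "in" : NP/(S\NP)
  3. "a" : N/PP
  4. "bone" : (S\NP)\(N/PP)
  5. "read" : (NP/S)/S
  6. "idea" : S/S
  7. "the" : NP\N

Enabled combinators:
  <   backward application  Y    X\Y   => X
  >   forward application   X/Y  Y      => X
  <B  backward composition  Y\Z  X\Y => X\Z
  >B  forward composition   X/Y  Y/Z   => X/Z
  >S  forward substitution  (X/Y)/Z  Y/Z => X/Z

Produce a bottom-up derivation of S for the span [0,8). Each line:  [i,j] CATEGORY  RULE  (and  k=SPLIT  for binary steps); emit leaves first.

[0,1] (S/(NP\N))/N  lex  "liked"
[1,2] (N/(NP/S))/NP  lex  "cat"
[2,3] NP/(S\NP)  lex  "in"
[3,4] N/PP  lex  "a"
[4,5] (S\NP)\(N/PP)  lex  "bone"
[3,5] S\NP  <  k=4
[2,5] NP  >  k=3
[1,5] N/(NP/S)  >  k=2
[5,6] (NP/S)/S  lex  "read"
[6,7] S/S  lex  "idea"
[5,7] NP/S  >S  k=6
[1,7] N  >  k=5
[0,7] S/(NP\N)  >  k=1
[7,8] NP\N  lex  "the"
[0,8] S  >  k=7

[0,8] S   >
  [0,7] S/(NP\N)   >
    [0,1] "liked" : (S/(NP\N))/N
    [1,7] N   >
      [1,5] N/(NP/S)   >
        [1,2] "cat" : (N/(NP/S))/NP
        [2,5] NP   >
          [2,3] "in" : NP/(S\NP)
          [3,5] S\NP   <
            [3,4] "a" : N/PP
            [4,5] "bone" : (S\NP)\(N/PP)
      [5,7] NP/S   >S
        [5,6] "read" : (NP/S)/S
        [6,7] "idea" : S/S
  [7,8] "the" : NP\N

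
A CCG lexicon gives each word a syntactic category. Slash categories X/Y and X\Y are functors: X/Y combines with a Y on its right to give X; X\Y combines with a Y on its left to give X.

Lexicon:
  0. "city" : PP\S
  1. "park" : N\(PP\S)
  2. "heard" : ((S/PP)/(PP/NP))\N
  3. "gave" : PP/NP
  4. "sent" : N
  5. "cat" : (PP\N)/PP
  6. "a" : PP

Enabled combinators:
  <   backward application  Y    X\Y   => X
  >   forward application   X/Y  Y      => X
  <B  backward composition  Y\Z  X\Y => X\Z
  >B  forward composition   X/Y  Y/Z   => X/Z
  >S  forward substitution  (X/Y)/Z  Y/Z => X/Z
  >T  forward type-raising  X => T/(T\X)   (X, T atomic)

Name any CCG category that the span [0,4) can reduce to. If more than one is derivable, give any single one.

[0,7] S   >
  [0,4] S/PP   >
    [0,3] (S/PP)/(PP/NP)   <
      [0,2] N   <
        [0,1] "city" : PP\S
        [1,2] "park" : N\(PP\S)
      [2,3] "heard" : ((S/PP)/(PP/NP))\N
    [3,4] "gave" : PP/NP
  [4,7] PP   <
    [4,5] "sent" : N
    [5,7] PP\N   >
      [5,6] "cat" : (PP\N)/PP
      [6,7] "a" : PP

S/PP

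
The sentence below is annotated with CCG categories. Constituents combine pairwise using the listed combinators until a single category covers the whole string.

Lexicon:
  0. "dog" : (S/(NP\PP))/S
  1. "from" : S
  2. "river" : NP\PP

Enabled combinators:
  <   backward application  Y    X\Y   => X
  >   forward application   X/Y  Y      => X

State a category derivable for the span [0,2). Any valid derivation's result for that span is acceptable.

[0,3] S   >
  [0,2] S/(NP\PP)   >
    [0,1] "dog" : (S/(NP\PP))/S
    [1,2] "from" : S
  [2,3] "river" : NP\PP

S/(NP\PP)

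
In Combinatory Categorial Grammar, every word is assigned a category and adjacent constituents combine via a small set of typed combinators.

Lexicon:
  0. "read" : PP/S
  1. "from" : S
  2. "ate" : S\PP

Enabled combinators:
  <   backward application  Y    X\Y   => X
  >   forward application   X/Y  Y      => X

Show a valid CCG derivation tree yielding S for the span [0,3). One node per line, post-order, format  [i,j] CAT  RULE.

[0,1] PP/S  lex  "read"
[1,2] S  lex  "from"
[0,2] PP  >  k=1
[2,3] S\PP  lex  "ate"
[0,3] S  <  k=2

[0,3] S   <
  [0,2] PP   >
    [0,1] "read" : PP/S
    [1,2] "from" : S
  [2,3] "ate" : S\PP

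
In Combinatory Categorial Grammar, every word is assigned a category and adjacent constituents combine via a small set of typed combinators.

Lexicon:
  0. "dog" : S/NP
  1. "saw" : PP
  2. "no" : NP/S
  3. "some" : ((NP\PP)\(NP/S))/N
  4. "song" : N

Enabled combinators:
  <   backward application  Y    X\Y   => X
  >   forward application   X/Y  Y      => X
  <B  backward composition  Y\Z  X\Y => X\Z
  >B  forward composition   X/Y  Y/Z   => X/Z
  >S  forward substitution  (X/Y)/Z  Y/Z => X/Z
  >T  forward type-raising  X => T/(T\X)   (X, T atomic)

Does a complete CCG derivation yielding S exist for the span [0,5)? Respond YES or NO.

[0,5] S   >
  [0,1] "dog" : S/NP
  [1,5] NP   <
    [1,2] "saw" : PP
    [2,5] NP\PP   <
      [2,3] "no" : NP/S
      [3,5] (NP\PP)\(NP/S)   >
        [3,4] "some" : ((NP\PP)\(NP/S))/N
        [4,5] "song" : N

YES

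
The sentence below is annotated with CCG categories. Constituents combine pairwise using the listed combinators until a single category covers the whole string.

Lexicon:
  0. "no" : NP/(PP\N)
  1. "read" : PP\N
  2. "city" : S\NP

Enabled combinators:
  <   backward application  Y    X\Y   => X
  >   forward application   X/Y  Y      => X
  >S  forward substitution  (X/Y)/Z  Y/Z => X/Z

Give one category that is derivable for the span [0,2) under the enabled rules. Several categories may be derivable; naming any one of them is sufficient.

[0,3] S   <
  [0,2] NP   >
    [0,1] "no" : NP/(PP\N)
    [1,2] "read" : PP\N
  [2,3] "city" : S\NP

NP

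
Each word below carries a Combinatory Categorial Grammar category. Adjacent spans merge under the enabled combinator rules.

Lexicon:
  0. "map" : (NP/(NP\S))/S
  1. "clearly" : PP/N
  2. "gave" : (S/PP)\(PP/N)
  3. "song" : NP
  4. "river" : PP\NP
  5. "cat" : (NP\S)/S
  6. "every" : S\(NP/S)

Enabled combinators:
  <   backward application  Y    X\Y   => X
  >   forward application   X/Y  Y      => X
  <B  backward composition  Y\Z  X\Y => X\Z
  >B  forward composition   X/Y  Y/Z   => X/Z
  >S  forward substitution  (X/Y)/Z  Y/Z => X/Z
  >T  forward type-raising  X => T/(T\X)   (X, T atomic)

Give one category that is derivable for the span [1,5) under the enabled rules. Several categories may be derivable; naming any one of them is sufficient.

S

[0,7] S   <
  [0,6] NP/S   >B
    [0,5] NP/(NP\S)   >
      [0,1] "map" : (NP/(NP\S))/S
      [1,5] S   >
        [1,3] S/PP   <
          [1,2] "clearly" : PP/N
          [2,3] "gave" : (S/PP)\(PP/N)
        [3,5] PP   <
          [3,4] "song" : NP
          [4,5] "river" : PP\NP
    [5,6] "cat" : (NP\S)/S
  [6,7] "every" : S\(NP/S)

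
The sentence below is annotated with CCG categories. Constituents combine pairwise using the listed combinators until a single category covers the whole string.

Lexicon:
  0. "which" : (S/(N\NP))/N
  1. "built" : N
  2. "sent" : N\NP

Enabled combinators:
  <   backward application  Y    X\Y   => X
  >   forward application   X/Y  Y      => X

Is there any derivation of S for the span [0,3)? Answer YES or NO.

[0,3] S   >
  [0,2] S/(N\NP)   >
    [0,1] "which" : (S/(N\NP))/N
    [1,2] "built" : N
  [2,3] "sent" : N\NP

YES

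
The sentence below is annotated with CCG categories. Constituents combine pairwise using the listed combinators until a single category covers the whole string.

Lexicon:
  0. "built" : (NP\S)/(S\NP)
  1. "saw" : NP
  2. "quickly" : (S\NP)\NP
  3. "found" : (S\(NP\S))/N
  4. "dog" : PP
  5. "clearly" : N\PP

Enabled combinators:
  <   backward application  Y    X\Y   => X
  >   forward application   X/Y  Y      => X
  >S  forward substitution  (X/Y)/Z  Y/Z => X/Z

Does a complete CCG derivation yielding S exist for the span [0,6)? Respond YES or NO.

YES

[0,6] S   <
  [0,3] NP\S   >
    [0,1] "built" : (NP\S)/(S\NP)
    [1,3] S\NP   <
      [1,2] "saw" : NP
      [2,3] "quickly" : (S\NP)\NP
  [3,6] S\(NP\S)   >
    [3,4] "found" : (S\(NP\S))/N
    [4,6] N   <
      [4,5] "dog" : PP
      [5,6] "clearly" : N\PP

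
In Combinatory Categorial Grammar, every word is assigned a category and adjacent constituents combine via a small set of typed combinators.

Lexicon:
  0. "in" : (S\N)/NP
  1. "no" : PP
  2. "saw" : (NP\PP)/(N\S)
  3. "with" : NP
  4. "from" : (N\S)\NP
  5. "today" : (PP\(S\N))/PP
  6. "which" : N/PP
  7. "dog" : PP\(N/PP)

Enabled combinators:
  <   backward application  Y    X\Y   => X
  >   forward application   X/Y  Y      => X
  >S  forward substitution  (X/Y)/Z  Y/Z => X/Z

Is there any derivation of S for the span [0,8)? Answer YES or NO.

NO

(S\N)/NP PP (NP\PP)/(N\S) NP (N\S)\NP (PP\(S\N))/PP N/PP PP\(N/PP)
CKY chart[0,8] = {PP}; S ∉ chart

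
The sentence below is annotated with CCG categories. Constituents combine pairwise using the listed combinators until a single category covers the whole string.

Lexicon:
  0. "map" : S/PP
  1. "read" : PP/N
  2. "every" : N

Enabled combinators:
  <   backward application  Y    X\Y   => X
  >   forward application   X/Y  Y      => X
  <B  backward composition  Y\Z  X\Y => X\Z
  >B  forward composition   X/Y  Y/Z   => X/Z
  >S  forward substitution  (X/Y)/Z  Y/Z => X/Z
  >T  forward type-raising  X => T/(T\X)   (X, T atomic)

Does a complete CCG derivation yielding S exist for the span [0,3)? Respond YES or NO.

[0,3] S   >
  [0,1] "map" : S/PP
  [1,3] PP   >
    [1,2] "read" : PP/N
    [2,3] "every" : N

YES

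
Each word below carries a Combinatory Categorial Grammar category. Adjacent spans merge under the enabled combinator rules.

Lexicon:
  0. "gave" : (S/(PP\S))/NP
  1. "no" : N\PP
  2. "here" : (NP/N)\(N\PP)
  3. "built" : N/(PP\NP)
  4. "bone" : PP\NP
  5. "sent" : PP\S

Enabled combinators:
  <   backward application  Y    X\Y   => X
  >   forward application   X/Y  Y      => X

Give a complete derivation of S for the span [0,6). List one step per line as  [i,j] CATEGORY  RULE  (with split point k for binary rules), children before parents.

[0,1] (S/(PP\S))/NP  lex  "gave"
[1,2] N\PP  lex  "no"
[2,3] (NP/N)\(N\PP)  lex  "here"
[1,3] NP/N  <  k=2
[3,4] N/(PP\NP)  lex  "built"
[4,5] PP\NP  lex  "bone"
[3,5] N  >  k=4
[1,5] NP  >  k=3
[0,5] S/(PP\S)  >  k=1
[5,6] PP\S  lex  "sent"
[0,6] S  >  k=5

[0,6] S   >
  [0,5] S/(PP\S)   >
    [0,1] "gave" : (S/(PP\S))/NP
    [1,5] NP   >
      [1,3] NP/N   <
        [1,2] "no" : N\PP
        [2,3] "here" : (NP/N)\(N\PP)
      [3,5] N   >
        [3,4] "built" : N/(PP\NP)
        [4,5] "bone" : PP\NP
  [5,6] "sent" : PP\S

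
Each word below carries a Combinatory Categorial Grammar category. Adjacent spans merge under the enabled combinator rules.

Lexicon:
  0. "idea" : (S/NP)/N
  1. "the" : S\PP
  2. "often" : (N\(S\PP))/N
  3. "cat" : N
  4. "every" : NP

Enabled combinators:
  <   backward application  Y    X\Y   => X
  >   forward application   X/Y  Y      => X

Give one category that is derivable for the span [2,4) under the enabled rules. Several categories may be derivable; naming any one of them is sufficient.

[0,5] S   >
  [0,4] S/NP   >
    [0,1] "idea" : (S/NP)/N
    [1,4] N   <
      [1,2] "the" : S\PP
      [2,4] N\(S\PP)   >
        [2,3] "often" : (N\(S\PP))/N
        [3,4] "cat" : N
  [4,5] "every" : NP

N\(S\PP)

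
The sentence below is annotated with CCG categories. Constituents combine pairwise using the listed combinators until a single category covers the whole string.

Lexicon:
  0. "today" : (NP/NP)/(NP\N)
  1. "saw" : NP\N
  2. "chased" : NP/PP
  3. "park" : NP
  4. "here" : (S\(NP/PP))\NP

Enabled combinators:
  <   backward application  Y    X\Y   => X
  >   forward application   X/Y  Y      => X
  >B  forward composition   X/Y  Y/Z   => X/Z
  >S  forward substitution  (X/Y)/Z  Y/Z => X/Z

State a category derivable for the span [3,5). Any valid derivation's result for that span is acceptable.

[0,5] S   <
  [0,3] NP/PP   >B
    [0,2] NP/NP   >
      [0,1] "today" : (NP/NP)/(NP\N)
      [1,2] "saw" : NP\N
    [2,3] "chased" : NP/PP
  [3,5] S\(NP/PP)   <
    [3,4] "park" : NP
    [4,5] "here" : (S\(NP/PP))\NP

S\(NP/PP)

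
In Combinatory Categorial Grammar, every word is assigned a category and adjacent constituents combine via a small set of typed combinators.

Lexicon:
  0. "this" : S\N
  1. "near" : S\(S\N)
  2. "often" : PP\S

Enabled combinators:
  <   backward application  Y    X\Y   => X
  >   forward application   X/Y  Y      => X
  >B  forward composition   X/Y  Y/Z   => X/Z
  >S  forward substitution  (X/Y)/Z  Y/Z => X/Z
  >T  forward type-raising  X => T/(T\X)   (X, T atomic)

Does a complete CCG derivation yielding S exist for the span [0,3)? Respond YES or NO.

NO

S\N S\(S\N) PP\S
CKY chart[0,3] = {N/(N\PP), NP/(NP\PP), PP, PP/(PP\PP), S/(S\PP)}; S ∉ chart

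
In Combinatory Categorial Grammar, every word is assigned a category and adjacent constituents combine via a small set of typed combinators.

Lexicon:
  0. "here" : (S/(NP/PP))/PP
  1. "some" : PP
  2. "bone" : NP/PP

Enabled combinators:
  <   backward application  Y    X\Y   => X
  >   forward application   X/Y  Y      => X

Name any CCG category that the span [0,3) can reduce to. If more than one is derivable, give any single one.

[0,3] S   >
  [0,2] S/(NP/PP)   >
    [0,1] "here" : (S/(NP/PP))/PP
    [1,2] "some" : PP
  [2,3] "bone" : NP/PP

S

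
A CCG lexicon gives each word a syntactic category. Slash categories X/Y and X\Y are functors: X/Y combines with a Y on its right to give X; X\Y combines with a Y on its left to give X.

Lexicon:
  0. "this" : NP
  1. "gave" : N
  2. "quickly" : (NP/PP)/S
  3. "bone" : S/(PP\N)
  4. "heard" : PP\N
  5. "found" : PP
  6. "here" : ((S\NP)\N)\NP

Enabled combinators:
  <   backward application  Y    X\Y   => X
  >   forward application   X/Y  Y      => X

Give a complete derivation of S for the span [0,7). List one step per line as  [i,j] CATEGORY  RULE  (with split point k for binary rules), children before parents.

[0,7] S   <
  [0,1] "this" : NP
  [1,7] S\NP   <
    [1,2] "gave" : N
    [2,7] (S\NP)\N   <
      [2,6] NP   >
        [2,5] NP/PP   >
          [2,3] "quickly" : (NP/PP)/S
          [3,5] S   >
            [3,4] "bone" : S/(PP\N)
            [4,5] "heard" : PP\N
        [5,6] "found" : PP
      [6,7] "here" : ((S\NP)\N)\NP

[0,1] NP  lex  "this"
[1,2] N  lex  "gave"
[2,3] (NP/PP)/S  lex  "quickly"
[3,4] S/(PP\N)  lex  "bone"
[4,5] PP\N  lex  "heard"
[3,5] S  >  k=4
[2,5] NP/PP  >  k=3
[5,6] PP  lex  "found"
[2,6] NP  >  k=5
[6,7] ((S\NP)\N)\NP  lex  "here"
[2,7] (S\NP)\N  <  k=6
[1,7] S\NP  <  k=2
[0,7] S  <  k=1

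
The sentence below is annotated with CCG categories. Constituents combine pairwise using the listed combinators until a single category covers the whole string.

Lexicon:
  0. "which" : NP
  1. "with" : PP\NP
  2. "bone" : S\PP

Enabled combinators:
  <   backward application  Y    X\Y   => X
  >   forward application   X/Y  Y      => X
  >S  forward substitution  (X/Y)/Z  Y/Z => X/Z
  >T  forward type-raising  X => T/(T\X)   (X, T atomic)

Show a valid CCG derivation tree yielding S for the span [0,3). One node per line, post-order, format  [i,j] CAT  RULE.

[0,3] S   <
  [0,2] PP   >
    [0,1] PP/(PP\NP)   >T
      [0,1] "which" : NP
    [1,2] "with" : PP\NP
  [2,3] "bone" : S\PP

[0,1] NP  lex  "which"
[0,1] PP/(PP\NP)  >T
[1,2] PP\NP  lex  "with"
[0,2] PP  >  k=1
[2,3] S\PP  lex  "bone"
[0,3] S  <  k=2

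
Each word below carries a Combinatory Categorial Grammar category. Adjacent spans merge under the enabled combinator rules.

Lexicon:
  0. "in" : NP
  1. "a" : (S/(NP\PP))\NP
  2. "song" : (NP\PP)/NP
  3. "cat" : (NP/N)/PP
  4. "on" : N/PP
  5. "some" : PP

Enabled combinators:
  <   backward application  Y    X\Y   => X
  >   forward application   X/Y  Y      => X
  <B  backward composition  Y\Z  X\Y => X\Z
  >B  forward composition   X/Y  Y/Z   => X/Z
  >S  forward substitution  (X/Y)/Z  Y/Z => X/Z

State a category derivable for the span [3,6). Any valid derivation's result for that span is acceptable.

NP

[0,6] S   >
  [0,3] S/NP   >B
    [0,2] S/(NP\PP)   <
      [0,1] "in" : NP
      [1,2] "a" : (S/(NP\PP))\NP
    [2,3] "song" : (NP\PP)/NP
  [3,6] NP   >
    [3,5] NP/PP   >S
      [3,4] "cat" : (NP/N)/PP
      [4,5] "on" : N/PP
    [5,6] "some" : PP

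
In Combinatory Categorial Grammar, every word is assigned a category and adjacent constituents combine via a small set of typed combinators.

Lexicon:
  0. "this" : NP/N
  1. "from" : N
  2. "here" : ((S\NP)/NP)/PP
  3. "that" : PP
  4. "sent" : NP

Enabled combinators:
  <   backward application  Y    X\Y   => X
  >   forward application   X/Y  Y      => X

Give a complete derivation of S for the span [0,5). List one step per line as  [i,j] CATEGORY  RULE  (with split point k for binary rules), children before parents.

[0,1] NP/N  lex  "this"
[1,2] N  lex  "from"
[0,2] NP  >  k=1
[2,3] ((S\NP)/NP)/PP  lex  "here"
[3,4] PP  lex  "that"
[2,4] (S\NP)/NP  >  k=3
[4,5] NP  lex  "sent"
[2,5] S\NP  >  k=4
[0,5] S  <  k=2

[0,5] S   <
  [0,2] NP   >
    [0,1] "this" : NP/N
    [1,2] "from" : N
  [2,5] S\NP   >
    [2,4] (S\NP)/NP   >
      [2,3] "here" : ((S\NP)/NP)/PP
      [3,4] "that" : PP
    [4,5] "sent" : NP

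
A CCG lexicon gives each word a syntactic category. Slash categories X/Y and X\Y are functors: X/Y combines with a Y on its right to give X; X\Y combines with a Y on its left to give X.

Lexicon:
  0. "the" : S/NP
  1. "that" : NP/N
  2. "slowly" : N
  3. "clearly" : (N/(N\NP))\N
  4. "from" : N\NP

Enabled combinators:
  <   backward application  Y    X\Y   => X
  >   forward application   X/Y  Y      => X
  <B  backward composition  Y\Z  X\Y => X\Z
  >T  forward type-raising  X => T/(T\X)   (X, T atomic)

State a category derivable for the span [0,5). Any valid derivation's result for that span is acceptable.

[0,5] S   >
  [0,1] "the" : S/NP
  [1,5] NP   >
    [1,2] "that" : NP/N
    [2,5] N   >
      [2,4] N/(N\NP)   <
        [2,3] "slowly" : N
        [3,4] "clearly" : (N/(N\NP))\N
      [4,5] "from" : N\NP

S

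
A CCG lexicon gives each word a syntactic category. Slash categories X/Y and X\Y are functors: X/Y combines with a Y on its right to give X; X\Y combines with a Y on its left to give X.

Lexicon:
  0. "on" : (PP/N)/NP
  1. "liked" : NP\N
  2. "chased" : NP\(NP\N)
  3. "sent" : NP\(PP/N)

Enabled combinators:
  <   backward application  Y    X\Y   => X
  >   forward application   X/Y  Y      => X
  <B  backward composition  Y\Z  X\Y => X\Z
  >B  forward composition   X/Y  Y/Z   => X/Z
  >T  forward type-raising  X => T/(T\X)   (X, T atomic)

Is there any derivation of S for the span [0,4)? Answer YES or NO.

NO

(PP/N)/NP NP\N NP\(NP\N) NP\(PP/N)
CKY chart[0,4] = {N/(N\NP), NP, NP/(NP\NP), PP/(PP\NP), S/(S\NP)}; S ∉ chart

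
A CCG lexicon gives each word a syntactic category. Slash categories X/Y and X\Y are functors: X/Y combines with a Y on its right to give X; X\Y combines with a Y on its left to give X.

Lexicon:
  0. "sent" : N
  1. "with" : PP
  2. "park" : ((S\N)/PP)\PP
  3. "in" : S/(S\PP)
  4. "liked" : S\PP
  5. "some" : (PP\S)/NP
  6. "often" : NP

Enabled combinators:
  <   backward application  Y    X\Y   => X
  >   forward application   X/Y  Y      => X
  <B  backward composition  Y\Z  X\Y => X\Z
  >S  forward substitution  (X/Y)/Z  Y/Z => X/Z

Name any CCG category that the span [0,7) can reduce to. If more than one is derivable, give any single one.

[0,7] S   <
  [0,1] "sent" : N
  [1,7] S\N   >
    [1,3] (S\N)/PP   <
      [1,2] "with" : PP
      [2,3] "park" : ((S\N)/PP)\PP
    [3,7] PP   <
      [3,5] S   >
        [3,4] "in" : S/(S\PP)
        [4,5] "liked" : S\PP
      [5,7] PP\S   >
        [5,6] "some" : (PP\S)/NP
        [6,7] "often" : NP

S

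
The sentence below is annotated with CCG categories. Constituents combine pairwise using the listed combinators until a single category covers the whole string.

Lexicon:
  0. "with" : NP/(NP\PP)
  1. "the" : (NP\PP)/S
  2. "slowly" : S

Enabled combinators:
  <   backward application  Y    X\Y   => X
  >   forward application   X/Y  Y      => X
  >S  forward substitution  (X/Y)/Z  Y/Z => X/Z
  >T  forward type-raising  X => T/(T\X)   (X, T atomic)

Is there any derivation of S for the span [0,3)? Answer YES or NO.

NP/(NP\PP) (NP\PP)/S S
CKY chart[0,3] = {N/(N\NP), NP, NP/(NP\NP), PP/(PP\NP), S/(S\NP)}; S ∉ chart

NO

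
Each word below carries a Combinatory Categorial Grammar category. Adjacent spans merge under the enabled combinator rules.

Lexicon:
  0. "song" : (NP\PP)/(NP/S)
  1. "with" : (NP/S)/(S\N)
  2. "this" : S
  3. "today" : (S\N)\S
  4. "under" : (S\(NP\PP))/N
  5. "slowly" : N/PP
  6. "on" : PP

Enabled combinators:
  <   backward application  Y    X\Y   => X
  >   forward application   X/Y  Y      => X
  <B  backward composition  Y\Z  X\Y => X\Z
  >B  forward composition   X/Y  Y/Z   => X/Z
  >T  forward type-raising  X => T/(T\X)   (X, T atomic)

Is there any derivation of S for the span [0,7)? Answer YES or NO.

[0,7] S   <
  [0,4] NP\PP   >
    [0,1] "song" : (NP\PP)/(NP/S)
    [1,4] NP/S   >
      [1,2] "with" : (NP/S)/(S\N)
      [2,4] S\N   <
        [2,3] "this" : S
        [3,4] "today" : (S\N)\S
  [4,7] S\(NP\PP)   >
    [4,5] "under" : (S\(NP\PP))/N
    [5,7] N   >
      [5,6] "slowly" : N/PP
      [6,7] "on" : PP

YES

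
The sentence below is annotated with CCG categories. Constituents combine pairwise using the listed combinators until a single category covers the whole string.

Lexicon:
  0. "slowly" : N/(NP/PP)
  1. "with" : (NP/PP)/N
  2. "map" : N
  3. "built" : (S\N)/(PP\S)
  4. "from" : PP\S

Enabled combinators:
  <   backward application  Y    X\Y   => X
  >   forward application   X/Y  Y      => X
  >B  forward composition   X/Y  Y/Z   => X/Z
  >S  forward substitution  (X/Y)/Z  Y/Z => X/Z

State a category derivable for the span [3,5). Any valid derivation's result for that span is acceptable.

S\N

[0,5] S   <
  [0,3] N   >
    [0,1] "slowly" : N/(NP/PP)
    [1,3] NP/PP   >
      [1,2] "with" : (NP/PP)/N
      [2,3] "map" : N
  [3,5] S\N   >
    [3,4] "built" : (S\N)/(PP\S)
    [4,5] "from" : PP\S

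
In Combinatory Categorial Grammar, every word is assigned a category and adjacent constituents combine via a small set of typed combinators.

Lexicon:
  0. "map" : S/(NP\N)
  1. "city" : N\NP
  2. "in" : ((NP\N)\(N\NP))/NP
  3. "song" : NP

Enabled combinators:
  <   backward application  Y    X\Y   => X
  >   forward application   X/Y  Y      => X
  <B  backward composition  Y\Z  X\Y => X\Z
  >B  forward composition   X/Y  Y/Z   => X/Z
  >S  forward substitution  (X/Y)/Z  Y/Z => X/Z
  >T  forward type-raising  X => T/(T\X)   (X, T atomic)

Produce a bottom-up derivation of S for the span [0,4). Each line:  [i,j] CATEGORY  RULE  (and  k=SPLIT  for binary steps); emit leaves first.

[0,1] S/(NP\N)  lex  "map"
[1,2] N\NP  lex  "city"
[2,3] ((NP\N)\(N\NP))/NP  lex  "in"
[3,4] NP  lex  "song"
[2,4] (NP\N)\(N\NP)  >  k=3
[1,4] NP\N  <  k=2
[0,4] S  >  k=1

[0,4] S   >
  [0,1] "map" : S/(NP\N)
  [1,4] NP\N   <
    [1,2] "city" : N\NP
    [2,4] (NP\N)\(N\NP)   >
      [2,3] "in" : ((NP\N)\(N\NP))/NP
      [3,4] "song" : NP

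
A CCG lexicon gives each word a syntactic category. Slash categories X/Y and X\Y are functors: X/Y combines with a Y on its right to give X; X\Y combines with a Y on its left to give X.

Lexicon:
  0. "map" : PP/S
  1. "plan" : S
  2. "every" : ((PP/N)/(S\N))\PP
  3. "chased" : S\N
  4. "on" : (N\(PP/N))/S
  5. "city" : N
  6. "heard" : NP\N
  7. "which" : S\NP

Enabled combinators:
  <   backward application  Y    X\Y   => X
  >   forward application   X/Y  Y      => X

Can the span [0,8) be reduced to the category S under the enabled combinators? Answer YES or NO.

PP/S S ((PP/N)/(S\N))\PP S\N (N\(PP/N))/S N NP\N S\NP
CKY chart[0,8] = {N}; S ∉ chart

NO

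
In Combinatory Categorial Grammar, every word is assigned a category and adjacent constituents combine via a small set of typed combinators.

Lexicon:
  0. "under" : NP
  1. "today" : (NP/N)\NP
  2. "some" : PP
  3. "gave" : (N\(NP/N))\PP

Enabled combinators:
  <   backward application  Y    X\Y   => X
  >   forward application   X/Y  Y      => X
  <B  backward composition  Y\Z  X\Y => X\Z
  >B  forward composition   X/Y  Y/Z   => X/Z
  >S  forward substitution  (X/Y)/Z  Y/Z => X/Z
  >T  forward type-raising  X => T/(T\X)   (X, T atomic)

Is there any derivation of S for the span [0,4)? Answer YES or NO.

NO

NP (NP/N)\NP PP (N\(NP/N))\PP
CKY chart[0,4] = {N, N/(N\N), NP/(NP\N), PP/(PP\N), S/(S\N)}; S ∉ chart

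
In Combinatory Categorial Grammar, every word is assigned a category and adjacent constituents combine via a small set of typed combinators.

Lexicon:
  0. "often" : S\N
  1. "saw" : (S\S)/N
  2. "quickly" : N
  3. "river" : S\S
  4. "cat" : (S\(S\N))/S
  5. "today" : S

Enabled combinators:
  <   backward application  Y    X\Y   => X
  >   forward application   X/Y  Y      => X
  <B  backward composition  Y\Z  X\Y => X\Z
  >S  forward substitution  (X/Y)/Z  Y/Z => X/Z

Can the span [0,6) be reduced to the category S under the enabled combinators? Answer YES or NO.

YES

[0,6] S   <
  [0,4] S\N   <B
    [0,3] S\N   <B
      [0,1] "often" : S\N
      [1,3] S\S   >
        [1,2] "saw" : (S\S)/N
        [2,3] "quickly" : N
    [3,4] "river" : S\S
  [4,6] S\(S\N)   >
    [4,5] "cat" : (S\(S\N))/S
    [5,6] "today" : S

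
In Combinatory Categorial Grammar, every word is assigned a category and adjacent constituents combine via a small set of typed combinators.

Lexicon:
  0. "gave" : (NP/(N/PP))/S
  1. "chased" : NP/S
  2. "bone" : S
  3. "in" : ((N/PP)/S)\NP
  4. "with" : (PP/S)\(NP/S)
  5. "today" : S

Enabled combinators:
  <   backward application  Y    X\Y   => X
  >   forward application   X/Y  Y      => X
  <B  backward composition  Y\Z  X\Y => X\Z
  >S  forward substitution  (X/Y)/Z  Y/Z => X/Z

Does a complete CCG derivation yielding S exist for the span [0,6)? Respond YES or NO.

(NP/(N/PP))/S NP/S S ((N/PP)/S)\NP (PP/S)\(NP/S) S
CKY chart[0,6] = {PP}; S ∉ chart

NO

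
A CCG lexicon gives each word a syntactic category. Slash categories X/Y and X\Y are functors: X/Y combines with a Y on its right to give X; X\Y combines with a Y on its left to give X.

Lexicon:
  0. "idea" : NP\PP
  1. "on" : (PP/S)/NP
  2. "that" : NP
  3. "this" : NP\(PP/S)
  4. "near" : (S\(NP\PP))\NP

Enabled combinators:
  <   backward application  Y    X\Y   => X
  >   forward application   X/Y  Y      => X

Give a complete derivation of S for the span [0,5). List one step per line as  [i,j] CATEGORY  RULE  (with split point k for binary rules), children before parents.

[0,1] NP\PP  lex  "idea"
[1,2] (PP/S)/NP  lex  "on"
[2,3] NP  lex  "that"
[1,3] PP/S  >  k=2
[3,4] NP\(PP/S)  lex  "this"
[1,4] NP  <  k=3
[4,5] (S\(NP\PP))\NP  lex  "near"
[1,5] S\(NP\PP)  <  k=4
[0,5] S  <  k=1

[0,5] S   <
  [0,1] "idea" : NP\PP
  [1,5] S\(NP\PP)   <
    [1,4] NP   <
      [1,3] PP/S   >
        [1,2] "on" : (PP/S)/NP
        [2,3] "that" : NP
      [3,4] "this" : NP\(PP/S)
    [4,5] "near" : (S\(NP\PP))\NP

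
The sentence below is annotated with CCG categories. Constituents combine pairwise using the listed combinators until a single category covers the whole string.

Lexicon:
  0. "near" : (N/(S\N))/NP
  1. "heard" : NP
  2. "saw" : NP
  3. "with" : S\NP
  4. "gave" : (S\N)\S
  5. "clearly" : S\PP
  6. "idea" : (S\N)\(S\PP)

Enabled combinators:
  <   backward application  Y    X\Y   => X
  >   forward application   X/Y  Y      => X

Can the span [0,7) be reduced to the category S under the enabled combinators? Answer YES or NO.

YES

[0,7] S   <
  [0,5] N   >
    [0,2] N/(S\N)   >
      [0,1] "near" : (N/(S\N))/NP
      [1,2] "heard" : NP
    [2,5] S\N   <
      [2,4] S   <
        [2,3] "saw" : NP
        [3,4] "with" : S\NP
      [4,5] "gave" : (S\N)\S
  [5,7] S\N   <
    [5,6] "clearly" : S\PP
    [6,7] "idea" : (S\N)\(S\PP)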